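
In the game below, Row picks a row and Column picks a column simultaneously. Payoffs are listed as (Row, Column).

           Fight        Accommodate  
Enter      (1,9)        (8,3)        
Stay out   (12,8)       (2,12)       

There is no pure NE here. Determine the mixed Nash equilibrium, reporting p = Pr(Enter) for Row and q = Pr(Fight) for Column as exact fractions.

p = 2/5, q = 6/17

Each player's mixing probability is pinned down by making the *other* player indifferent.
Column indifferent between Fight and Accommodate: p·9 + (1−p)·8 = p·3 + (1−p)·12 ⟹ 8 + 1p = 12 + (-9)p ⟹ p = 2/5.
Row indifferent between Enter and Stay out: q·1 + (1−q)·8 = q·12 + (1−q)·2 ⟹ 8 + (-7)q = 2 + 10q ⟹ q = 6/17.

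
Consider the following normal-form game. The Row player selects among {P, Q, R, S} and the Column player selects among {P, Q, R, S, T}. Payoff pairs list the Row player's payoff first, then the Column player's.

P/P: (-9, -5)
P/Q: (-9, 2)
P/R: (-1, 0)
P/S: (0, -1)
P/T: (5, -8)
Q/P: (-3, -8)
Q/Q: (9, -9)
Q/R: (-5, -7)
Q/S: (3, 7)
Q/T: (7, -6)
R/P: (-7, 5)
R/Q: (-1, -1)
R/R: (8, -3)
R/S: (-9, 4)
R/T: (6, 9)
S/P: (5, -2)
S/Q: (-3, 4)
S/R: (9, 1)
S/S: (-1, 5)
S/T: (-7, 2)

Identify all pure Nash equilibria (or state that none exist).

Check mutual best responses: a cell is a NE iff neither player can gain by unilaterally deviating.
The Row player's best responses — vs P: S (payoff 5); vs Q: Q (payoff 9); vs R: S (payoff 9); vs S: Q (payoff 3); vs T: Q (payoff 7).
The Column player's best responses — vs P: Q (payoff 2); vs Q: S (payoff 7); vs R: T (payoff 9); vs S: S (payoff 5).
The only mutual best response is (Q, S); neither player gains by switching there.

(Q, S)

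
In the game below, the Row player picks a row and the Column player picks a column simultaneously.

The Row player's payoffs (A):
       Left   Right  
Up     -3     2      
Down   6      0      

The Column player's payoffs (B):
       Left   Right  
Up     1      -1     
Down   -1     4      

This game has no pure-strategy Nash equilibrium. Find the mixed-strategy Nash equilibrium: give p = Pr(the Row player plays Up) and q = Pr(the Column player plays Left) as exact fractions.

p = 5/7, q = 2/11

In a mixed NE each player is indifferent between their pure strategies, so the opponent's mix sets the indifference.
The Column player indifferent between Left and Right: p·1 + (1−p)·(-1) = p·(-1) + (1−p)·4 ⟹ (-1) + 2p = 4 + (-5)p ⟹ p = 5/7.
The Row player indifferent between Up and Down: q·(-3) + (1−q)·2 = q·6 + (1−q)·0 ⟹ 2 + (-5)q = 0 + 6q ⟹ q = 2/11.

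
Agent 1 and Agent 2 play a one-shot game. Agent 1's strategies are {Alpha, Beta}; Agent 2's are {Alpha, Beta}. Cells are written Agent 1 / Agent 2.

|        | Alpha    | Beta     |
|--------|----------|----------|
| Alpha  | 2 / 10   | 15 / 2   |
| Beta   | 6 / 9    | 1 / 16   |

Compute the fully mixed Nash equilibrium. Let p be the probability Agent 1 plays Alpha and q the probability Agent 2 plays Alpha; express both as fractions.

p = 7/15, q = 7/9

In a mixed NE each player is indifferent between their pure strategies, so the opponent's mix sets the indifference.
Agent 2 indifferent between Alpha and Beta: p·10 + (1−p)·9 = p·2 + (1−p)·16 ⟹ 9 + 1p = 16 + (-14)p ⟹ p = 7/15.
Agent 1 indifferent between Alpha and Beta: q·2 + (1−q)·15 = q·6 + (1−q)·1 ⟹ 15 + (-13)q = 1 + 5q ⟹ q = 7/9.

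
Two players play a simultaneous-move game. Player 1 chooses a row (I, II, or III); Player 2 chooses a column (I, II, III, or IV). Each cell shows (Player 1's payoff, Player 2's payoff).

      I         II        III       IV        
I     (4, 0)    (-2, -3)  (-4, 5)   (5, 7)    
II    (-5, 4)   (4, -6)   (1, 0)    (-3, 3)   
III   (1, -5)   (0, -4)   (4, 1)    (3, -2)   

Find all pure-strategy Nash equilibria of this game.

(I, IV) and (III, III)

A profile is a Nash equilibrium when each player is best-responding to the other.
Player 1's best responses — vs I: I (payoff 4); vs II: II (payoff 4); vs III: III (payoff 4); vs IV: I (payoff 5).
Player 2's best responses — vs I: IV (payoff 7); vs II: I (payoff 4); vs III: III (payoff 1).
Mutual best responses occur at (I, IV) and (III, III); at each, neither player gains by switching.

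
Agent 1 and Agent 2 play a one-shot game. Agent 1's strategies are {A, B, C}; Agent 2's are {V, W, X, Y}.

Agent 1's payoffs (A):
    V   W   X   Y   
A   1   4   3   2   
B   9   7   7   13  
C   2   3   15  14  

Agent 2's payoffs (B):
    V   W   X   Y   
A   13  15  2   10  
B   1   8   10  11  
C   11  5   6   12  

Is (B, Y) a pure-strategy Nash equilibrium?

Holding Agent 2 at Y: Agent 1 gets 13 from B but could get 14 by switching to C. Agent 1 has a profitable deviation.

No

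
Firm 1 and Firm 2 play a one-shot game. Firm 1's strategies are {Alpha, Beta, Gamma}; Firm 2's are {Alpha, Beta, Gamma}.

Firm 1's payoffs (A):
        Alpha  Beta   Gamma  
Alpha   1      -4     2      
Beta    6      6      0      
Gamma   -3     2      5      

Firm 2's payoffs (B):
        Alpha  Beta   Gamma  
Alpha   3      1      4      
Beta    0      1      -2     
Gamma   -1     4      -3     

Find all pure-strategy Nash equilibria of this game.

(Beta, Beta)

Check mutual best responses: a cell is a NE iff neither player can gain by unilaterally deviating.
Firm 1's best responses — vs Alpha: Beta (payoff 6); vs Beta: Beta (payoff 6); vs Gamma: Gamma (payoff 5).
Firm 2's best responses — vs Alpha: Gamma (payoff 4); vs Beta: Beta (payoff 1); vs Gamma: Beta (payoff 4).
The only mutual best response is (Beta, Beta); neither player gains by switching there.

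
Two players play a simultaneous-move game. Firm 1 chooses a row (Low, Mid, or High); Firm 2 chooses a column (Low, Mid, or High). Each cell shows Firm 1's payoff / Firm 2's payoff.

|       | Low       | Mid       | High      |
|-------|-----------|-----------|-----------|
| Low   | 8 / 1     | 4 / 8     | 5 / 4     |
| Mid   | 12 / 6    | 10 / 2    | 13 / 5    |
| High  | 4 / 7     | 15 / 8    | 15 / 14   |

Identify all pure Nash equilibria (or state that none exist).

(Mid, Low) and (High, High)

Check mutual best responses: a cell is a NE iff neither player can gain by unilaterally deviating.
Firm 1's best responses — vs Low: Mid (payoff 12); vs Mid: High (payoff 15); vs High: High (payoff 15).
Firm 2's best responses — vs Low: Mid (payoff 8); vs Mid: Low (payoff 6); vs High: High (payoff 14).
Mutual best responses occur at (Mid, Low) and (High, High); at each, neither player gains by switching.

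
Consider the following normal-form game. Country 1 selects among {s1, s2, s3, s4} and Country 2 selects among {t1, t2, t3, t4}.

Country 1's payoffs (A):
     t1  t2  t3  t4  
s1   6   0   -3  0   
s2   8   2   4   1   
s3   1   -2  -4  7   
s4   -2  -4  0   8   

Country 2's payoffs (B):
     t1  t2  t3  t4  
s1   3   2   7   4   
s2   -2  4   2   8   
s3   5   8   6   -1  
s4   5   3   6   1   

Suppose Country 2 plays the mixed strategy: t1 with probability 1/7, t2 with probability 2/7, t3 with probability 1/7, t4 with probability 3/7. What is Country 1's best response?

Compute Country 1's expected payoff from each pure strategy against the given mix.
s1: (1/7)·6 + (2/7)·0 + (1/7)·(-3) + (3/7)·0 = 3/7
s2: (1/7)·8 + (2/7)·2 + (1/7)·4 + (3/7)·1 = 19/7
s3: (1/7)·1 + (2/7)·(-2) + (1/7)·(-4) + (3/7)·7 = 2
s4: (1/7)·(-2) + (2/7)·(-4) + (1/7)·0 + (3/7)·8 = 2
Highest expected payoff is 19/7, from s2.

s2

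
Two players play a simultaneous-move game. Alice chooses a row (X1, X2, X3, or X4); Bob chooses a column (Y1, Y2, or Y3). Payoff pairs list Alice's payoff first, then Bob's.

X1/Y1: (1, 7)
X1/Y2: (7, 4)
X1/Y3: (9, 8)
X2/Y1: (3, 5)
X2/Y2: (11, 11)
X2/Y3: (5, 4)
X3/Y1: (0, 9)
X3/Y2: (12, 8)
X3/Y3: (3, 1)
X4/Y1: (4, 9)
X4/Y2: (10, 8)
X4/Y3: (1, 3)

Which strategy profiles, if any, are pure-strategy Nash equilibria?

(X1, Y3) and (X4, Y1)

Find each player's best response to every opponent strategy; NE are the intersections.
Alice's best responses — vs Y1: X4 (payoff 4); vs Y2: X3 (payoff 12); vs Y3: X1 (payoff 9).
Bob's best responses — vs X1: Y3 (payoff 8); vs X2: Y2 (payoff 11); vs X3: Y1 (payoff 9); vs X4: Y1 (payoff 9).
Mutual best responses occur at (X1, Y3) and (X4, Y1); at each, neither player gains by switching.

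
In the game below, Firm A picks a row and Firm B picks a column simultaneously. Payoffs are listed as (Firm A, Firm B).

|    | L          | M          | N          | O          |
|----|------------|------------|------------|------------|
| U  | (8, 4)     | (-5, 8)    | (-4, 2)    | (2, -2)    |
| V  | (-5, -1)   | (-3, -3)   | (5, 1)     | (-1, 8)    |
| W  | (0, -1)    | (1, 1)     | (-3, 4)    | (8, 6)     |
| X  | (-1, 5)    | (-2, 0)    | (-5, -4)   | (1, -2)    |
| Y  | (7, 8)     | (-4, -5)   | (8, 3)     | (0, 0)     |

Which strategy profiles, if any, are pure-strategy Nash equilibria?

(W, O)

A profile is a Nash equilibrium when each player is best-responding to the other.
Firm A's best responses — vs L: U (payoff 8); vs M: W (payoff 1); vs N: Y (payoff 8); vs O: W (payoff 8).
Firm B's best responses — vs U: M (payoff 8); vs V: O (payoff 8); vs W: O (payoff 6); vs X: L (payoff 5); vs Y: L (payoff 8).
The only mutual best response is (W, O); neither player gains by switching there.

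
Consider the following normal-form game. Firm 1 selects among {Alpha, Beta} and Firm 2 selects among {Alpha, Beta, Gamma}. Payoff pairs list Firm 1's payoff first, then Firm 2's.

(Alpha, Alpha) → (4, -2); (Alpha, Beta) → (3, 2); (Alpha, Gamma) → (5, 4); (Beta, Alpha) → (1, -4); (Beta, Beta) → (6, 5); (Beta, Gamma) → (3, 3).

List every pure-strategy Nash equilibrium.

(Alpha, Gamma) and (Beta, Beta)

Check mutual best responses: a cell is a NE iff neither player can gain by unilaterally deviating.
Firm 1's best responses — vs Alpha: Alpha (payoff 4); vs Beta: Beta (payoff 6); vs Gamma: Alpha (payoff 5).
Firm 2's best responses — vs Alpha: Gamma (payoff 4); vs Beta: Beta (payoff 5).
Mutual best responses occur at (Alpha, Gamma) and (Beta, Beta); at each, neither player gains by switching.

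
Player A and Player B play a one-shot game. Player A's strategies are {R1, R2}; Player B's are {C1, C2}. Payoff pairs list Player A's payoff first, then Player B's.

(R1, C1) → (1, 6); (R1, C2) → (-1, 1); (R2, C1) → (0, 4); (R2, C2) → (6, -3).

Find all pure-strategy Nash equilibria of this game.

A profile is a Nash equilibrium when each player is best-responding to the other.
Player A's best responses — vs C1: R1 (payoff 1); vs C2: R2 (payoff 6).
Player B's best responses — vs R1: C1 (payoff 6); vs R2: C1 (payoff 4).
The only mutual best response is (R1, C1); neither player gains by switching there.

(R1, C1)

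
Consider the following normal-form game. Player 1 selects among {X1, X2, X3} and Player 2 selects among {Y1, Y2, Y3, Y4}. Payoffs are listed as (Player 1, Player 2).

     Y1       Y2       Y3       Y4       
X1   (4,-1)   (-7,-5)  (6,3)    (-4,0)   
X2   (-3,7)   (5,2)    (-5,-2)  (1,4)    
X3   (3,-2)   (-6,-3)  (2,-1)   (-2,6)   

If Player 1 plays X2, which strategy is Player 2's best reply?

With Player 1 fixed at X2, Player 2's payoffs are: Y1 → 7, Y2 → 2, Y3 → -2, Y4 → 4.
The maximum is 7, achieved by Y1.

Y1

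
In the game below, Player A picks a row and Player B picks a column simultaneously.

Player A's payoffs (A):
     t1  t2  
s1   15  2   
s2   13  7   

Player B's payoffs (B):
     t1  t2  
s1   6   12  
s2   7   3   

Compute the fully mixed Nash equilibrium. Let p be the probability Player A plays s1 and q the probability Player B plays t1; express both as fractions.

p = 2/5, q = 5/7

In a mixed NE each player is indifferent between their pure strategies, so the opponent's mix sets the indifference.
Player B indifferent between t1 and t2: p·6 + (1−p)·7 = p·12 + (1−p)·3 ⟹ 7 + (-1)p = 3 + 9p ⟹ p = 2/5.
Player A indifferent between s1 and s2: q·15 + (1−q)·2 = q·13 + (1−q)·7 ⟹ 2 + 13q = 7 + 6q ⟹ q = 5/7.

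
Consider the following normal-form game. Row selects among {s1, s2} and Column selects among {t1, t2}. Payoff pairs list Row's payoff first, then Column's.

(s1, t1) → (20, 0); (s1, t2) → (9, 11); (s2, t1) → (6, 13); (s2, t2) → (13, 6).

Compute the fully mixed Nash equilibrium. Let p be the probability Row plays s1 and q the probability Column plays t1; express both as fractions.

p = 7/18, q = 2/9

In a mixed NE each player is indifferent between their pure strategies, so the opponent's mix sets the indifference.
Column indifferent between t1 and t2: p·0 + (1−p)·13 = p·11 + (1−p)·6 ⟹ 13 + (-13)p = 6 + 5p ⟹ p = 7/18.
Row indifferent between s1 and s2: q·20 + (1−q)·9 = q·6 + (1−q)·13 ⟹ 9 + 11q = 13 + (-7)q ⟹ q = 2/9.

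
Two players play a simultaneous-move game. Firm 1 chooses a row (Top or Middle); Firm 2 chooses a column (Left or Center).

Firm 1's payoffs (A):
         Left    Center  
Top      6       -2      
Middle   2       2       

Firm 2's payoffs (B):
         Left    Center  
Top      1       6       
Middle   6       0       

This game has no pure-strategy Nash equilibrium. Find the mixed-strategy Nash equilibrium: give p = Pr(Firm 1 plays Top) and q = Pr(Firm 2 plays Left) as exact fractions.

p = 6/11, q = 1/2

Each player's mixing probability is pinned down by making the *other* player indifferent.
Firm 2 indifferent between Left and Center: p·1 + (1−p)·6 = p·6 + (1−p)·0 ⟹ 6 + (-5)p = 0 + 6p ⟹ p = 6/11.
Firm 1 indifferent between Top and Middle: q·6 + (1−q)·(-2) = q·2 + (1−q)·2 ⟹ (-2) + 8q = 2 + 0q ⟹ q = 1/2.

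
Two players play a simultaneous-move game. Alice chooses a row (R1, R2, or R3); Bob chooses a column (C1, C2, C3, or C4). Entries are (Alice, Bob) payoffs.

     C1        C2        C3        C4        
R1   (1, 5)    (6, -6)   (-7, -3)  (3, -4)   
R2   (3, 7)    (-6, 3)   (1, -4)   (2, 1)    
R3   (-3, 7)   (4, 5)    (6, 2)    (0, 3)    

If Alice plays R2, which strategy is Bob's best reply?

C1

With Alice fixed at R2, Bob's payoffs are: C1 → 7, C2 → 3, C3 → -4, C4 → 1.
The maximum is 7, achieved by C1.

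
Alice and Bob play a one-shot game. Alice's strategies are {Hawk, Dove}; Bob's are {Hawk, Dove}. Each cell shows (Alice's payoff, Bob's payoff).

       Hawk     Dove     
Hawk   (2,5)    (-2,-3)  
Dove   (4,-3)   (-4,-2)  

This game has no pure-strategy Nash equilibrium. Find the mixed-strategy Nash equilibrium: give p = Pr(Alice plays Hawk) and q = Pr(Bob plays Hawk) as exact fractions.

p = 1/9, q = 1/2

Each player's mixing probability is pinned down by making the *other* player indifferent.
Bob indifferent between Hawk and Dove: p·5 + (1−p)·(-3) = p·(-3) + (1−p)·(-2) ⟹ (-3) + 8p = (-2) + (-1)p ⟹ p = 1/9.
Alice indifferent between Hawk and Dove: q·2 + (1−q)·(-2) = q·4 + (1−q)·(-4) ⟹ (-2) + 4q = (-4) + 8q ⟹ q = 1/2.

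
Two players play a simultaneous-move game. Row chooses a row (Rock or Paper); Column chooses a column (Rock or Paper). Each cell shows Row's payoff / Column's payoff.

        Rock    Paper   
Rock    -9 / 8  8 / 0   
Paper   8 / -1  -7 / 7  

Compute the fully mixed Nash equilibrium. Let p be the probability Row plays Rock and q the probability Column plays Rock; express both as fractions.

p = 1/2, q = 15/32

Each player's mixing probability is pinned down by making the *other* player indifferent.
Column indifferent between Rock and Paper: p·8 + (1−p)·(-1) = p·0 + (1−p)·7 ⟹ (-1) + 9p = 7 + (-7)p ⟹ p = 1/2.
Row indifferent between Rock and Paper: q·(-9) + (1−q)·8 = q·8 + (1−q)·(-7) ⟹ 8 + (-17)q = (-7) + 15q ⟹ q = 15/32.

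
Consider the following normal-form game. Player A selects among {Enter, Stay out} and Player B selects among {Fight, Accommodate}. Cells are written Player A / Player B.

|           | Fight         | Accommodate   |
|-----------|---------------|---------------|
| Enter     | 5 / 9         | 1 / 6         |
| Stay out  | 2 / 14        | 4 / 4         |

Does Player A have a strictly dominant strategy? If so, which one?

A strategy is strictly dominant if it gives Player A a strictly higher payoff than every other strategy, against every choice by the opponent.
Enter is not dominant: against Accommodate, Stay out gives 4 > 1.
Stay out is not dominant: against Fight, Enter gives 5 > 2.
No single strategy is best against every opponent action.

No strictly dominant strategy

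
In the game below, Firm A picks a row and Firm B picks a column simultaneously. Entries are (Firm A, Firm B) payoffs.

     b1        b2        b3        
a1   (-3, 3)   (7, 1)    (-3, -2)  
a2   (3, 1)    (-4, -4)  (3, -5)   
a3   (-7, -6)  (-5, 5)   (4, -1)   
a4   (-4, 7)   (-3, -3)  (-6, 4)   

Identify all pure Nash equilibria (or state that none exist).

(a2, b1)

A profile is a Nash equilibrium when each player is best-responding to the other.
Firm A's best responses — vs b1: a2 (payoff 3); vs b2: a1 (payoff 7); vs b3: a3 (payoff 4).
Firm B's best responses — vs a1: b1 (payoff 3); vs a2: b1 (payoff 1); vs a3: b2 (payoff 5); vs a4: b1 (payoff 7).
The only mutual best response is (a2, b1); neither player gains by switching there.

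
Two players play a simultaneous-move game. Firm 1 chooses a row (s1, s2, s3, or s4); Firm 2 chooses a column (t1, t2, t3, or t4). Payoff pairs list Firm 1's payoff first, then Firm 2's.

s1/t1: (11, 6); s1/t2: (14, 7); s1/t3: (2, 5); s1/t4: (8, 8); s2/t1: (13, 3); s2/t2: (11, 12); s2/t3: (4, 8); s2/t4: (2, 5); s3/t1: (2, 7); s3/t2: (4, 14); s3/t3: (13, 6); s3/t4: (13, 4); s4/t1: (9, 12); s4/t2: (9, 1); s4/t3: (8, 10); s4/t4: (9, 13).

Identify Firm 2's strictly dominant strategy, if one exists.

Check whether one of Firm 2's strategies beats all alternatives regardless of what the opponent does.
t1 is not dominant: against s1, t2 gives 7 > 6.
t2 is not dominant: against s1, t4 gives 8 > 7.
t3 is not dominant: against s1, t1 gives 6 > 5.
t4 is not dominant: against s2, t2 gives 12 > 5.
No single strategy is best against every opponent action.

No strictly dominant strategy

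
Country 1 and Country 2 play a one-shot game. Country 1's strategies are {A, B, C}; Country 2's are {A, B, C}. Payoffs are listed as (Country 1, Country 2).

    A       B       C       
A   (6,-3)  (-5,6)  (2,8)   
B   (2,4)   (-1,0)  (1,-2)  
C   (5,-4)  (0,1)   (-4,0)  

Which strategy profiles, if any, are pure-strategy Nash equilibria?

(A, C) and (C, B)

Find each player's best response to every opponent strategy; NE are the intersections.
Country 1's best responses — vs A: A (payoff 6); vs B: C (payoff 0); vs C: A (payoff 2).
Country 2's best responses — vs A: C (payoff 8); vs B: A (payoff 4); vs C: B (payoff 1).
Mutual best responses occur at (A, C) and (C, B); at each, neither player gains by switching.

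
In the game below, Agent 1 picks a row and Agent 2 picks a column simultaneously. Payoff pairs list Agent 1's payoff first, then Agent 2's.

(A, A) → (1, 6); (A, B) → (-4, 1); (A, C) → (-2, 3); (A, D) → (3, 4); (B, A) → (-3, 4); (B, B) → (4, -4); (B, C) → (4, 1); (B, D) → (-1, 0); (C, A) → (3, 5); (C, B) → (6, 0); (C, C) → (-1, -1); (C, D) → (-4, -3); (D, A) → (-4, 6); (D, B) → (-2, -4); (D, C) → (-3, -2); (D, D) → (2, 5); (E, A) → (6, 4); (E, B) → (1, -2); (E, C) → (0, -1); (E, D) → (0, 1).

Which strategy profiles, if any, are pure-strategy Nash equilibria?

Find each player's best response to every opponent strategy; NE are the intersections.
Agent 1's best responses — vs A: E (payoff 6); vs B: C (payoff 6); vs C: B (payoff 4); vs D: A (payoff 3).
Agent 2's best responses — vs A: A (payoff 6); vs B: A (payoff 4); vs C: A (payoff 5); vs D: A (payoff 6); vs E: A (payoff 4).
The only mutual best response is (E, A); neither player gains by switching there.

(E, A)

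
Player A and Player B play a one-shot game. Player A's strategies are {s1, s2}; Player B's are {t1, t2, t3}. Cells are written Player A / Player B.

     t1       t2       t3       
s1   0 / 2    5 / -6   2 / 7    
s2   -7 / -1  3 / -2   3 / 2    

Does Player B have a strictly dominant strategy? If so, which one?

Check whether one of Player B's strategies beats all alternatives regardless of what the opponent does.
t3 strictly dominates: vs s1: 7 > each of {2, -6}; vs s2: 2 > each of {-1, -2}.

t3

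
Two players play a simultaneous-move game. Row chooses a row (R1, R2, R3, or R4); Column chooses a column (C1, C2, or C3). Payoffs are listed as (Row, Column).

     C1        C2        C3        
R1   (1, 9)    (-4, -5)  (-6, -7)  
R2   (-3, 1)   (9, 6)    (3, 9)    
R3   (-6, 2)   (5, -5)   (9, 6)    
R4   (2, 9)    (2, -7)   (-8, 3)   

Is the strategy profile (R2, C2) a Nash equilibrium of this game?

Holding Column at C2: Row gets 9 from R2, versus -4 from R1, 5 from R3, 2 from R4. No profitable deviation for Row.
Holding Row at R2: Column gets 6 from C2 but could get 9 by switching to C3. Column has a profitable deviation.

No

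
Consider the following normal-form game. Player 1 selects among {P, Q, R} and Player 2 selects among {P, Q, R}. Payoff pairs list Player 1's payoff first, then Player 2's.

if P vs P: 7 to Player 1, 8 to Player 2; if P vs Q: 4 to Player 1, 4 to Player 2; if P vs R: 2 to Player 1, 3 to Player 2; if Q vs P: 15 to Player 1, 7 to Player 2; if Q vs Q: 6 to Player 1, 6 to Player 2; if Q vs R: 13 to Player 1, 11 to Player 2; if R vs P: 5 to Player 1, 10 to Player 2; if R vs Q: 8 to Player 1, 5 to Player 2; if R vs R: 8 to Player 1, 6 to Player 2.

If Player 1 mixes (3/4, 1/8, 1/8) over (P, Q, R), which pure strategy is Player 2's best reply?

P

Compute Player 2's expected payoff from each pure strategy against the given mix.
P: (3/4)·8 + (1/8)·7 + (1/8)·10 = 65/8
Q: (3/4)·4 + (1/8)·6 + (1/8)·5 = 35/8
R: (3/4)·3 + (1/8)·11 + (1/8)·6 = 35/8
Highest expected payoff is 65/8, from P.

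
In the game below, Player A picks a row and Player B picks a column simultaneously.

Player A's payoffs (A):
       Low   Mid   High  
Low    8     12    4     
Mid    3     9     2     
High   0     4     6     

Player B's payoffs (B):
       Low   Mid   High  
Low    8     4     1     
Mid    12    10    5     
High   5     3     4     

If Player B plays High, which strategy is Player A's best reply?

High

With Player B fixed at High, Player A's payoffs are: Low → 4, Mid → 2, High → 6.
The maximum is 6, achieved by High.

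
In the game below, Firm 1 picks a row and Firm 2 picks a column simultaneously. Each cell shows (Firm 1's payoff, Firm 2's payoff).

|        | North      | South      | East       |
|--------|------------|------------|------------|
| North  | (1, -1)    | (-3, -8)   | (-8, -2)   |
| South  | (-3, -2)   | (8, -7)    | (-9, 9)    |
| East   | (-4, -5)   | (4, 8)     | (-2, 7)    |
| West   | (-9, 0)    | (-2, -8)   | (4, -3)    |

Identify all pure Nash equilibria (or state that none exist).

A profile is a Nash equilibrium when each player is best-responding to the other.
Firm 1's best responses — vs North: North (payoff 1); vs South: South (payoff 8); vs East: West (payoff 4).
Firm 2's best responses — vs North: North (payoff -1); vs South: East (payoff 9); vs East: South (payoff 8); vs West: North (payoff 0).
The only mutual best response is (North, North); neither player gains by switching there.

(North, North)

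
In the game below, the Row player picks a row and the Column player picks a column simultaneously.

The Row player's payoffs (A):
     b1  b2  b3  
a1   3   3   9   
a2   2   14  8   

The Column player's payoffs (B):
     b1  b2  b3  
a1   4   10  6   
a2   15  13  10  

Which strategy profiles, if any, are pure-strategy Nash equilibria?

No pure-strategy Nash equilibrium

Find each player's best response to every opponent strategy; NE are the intersections.
The Row player's best responses — vs b1: a1 (payoff 3); vs b2: a2 (payoff 14); vs b3: a1 (payoff 9).
The Column player's best responses — vs a1: b2 (payoff 10); vs a2: b1 (payoff 15).
No cell has both players best-responding. For instance, the Row player's best reply to b1 is a1, but against a1 the Column player prefers b2 over b1.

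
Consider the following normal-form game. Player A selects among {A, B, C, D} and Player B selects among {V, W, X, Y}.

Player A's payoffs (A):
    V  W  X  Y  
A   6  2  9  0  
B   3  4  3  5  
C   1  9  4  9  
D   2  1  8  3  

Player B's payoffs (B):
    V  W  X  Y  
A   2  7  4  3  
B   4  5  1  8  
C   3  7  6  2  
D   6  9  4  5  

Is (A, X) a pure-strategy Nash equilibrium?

No

Holding Player B at X: Player A gets 9 from A, versus 3 from B, 4 from C, 8 from D. No profitable deviation for Player A.
Holding Player A at A: Player B gets 4 from X but could get 7 by switching to W. Player B has a profitable deviation.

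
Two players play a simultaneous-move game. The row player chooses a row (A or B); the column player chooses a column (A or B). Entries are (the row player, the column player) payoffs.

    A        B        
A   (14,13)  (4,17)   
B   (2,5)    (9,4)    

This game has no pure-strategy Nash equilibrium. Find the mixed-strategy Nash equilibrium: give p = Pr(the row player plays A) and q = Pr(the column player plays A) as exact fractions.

p = 1/5, q = 5/17

In a mixed NE each player is indifferent between their pure strategies, so the opponent's mix sets the indifference.
The column player indifferent between A and B: p·13 + (1−p)·5 = p·17 + (1−p)·4 ⟹ 5 + 8p = 4 + 13p ⟹ p = 1/5.
The row player indifferent between A and B: q·14 + (1−q)·4 = q·2 + (1−q)·9 ⟹ 4 + 10q = 9 + (-7)q ⟹ q = 5/17.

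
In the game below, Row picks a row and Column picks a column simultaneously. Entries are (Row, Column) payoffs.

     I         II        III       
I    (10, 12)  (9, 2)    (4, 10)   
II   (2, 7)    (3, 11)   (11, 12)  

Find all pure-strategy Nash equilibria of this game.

A profile is a Nash equilibrium when each player is best-responding to the other.
Row's best responses — vs I: I (payoff 10); vs II: I (payoff 9); vs III: II (payoff 11).
Column's best responses — vs I: I (payoff 12); vs II: III (payoff 12).
Mutual best responses occur at (I, I) and (II, III); at each, neither player gains by switching.

(I, I) and (II, III)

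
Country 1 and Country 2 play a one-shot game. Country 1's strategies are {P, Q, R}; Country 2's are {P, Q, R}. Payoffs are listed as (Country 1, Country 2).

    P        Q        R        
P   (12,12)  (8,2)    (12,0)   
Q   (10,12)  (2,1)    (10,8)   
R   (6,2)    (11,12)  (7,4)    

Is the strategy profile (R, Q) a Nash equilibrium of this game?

Holding Country 2 at Q: Country 1 gets 11 from R, versus 8 from P, 2 from Q. No profitable deviation for Country 1.
Holding Country 1 at R: Country 2 gets 12 from Q, versus 2 from P, 4 from R. No profitable deviation for Country 2 either.

Yes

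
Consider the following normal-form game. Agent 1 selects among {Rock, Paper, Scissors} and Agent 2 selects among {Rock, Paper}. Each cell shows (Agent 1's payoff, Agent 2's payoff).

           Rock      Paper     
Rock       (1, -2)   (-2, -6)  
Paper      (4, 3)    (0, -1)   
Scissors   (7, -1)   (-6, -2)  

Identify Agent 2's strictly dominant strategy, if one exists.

Rock

Check whether one of Agent 2's strategies beats all alternatives regardless of what the opponent does.
Rock strictly dominates: vs Rock: -2 > -6; vs Paper: 3 > -1; vs Scissors: -1 > -2.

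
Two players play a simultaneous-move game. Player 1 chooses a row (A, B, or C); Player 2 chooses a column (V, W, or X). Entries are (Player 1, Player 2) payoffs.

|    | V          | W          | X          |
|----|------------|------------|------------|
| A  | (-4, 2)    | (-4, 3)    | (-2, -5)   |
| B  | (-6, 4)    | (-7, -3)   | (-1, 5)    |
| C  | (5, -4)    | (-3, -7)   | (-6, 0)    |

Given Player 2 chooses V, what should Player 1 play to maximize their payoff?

C

With Player 2 fixed at V, Player 1's payoffs are: A → -4, B → -6, C → 5.
The maximum is 5, achieved by C.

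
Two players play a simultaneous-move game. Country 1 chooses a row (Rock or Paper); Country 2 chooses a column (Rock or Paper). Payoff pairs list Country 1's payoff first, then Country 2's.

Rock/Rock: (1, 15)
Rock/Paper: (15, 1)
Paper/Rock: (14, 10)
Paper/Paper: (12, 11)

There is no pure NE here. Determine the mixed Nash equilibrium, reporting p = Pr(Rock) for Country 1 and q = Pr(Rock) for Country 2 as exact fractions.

In a mixed NE each player is indifferent between their pure strategies, so the opponent's mix sets the indifference.
Country 2 indifferent between Rock and Paper: p·15 + (1−p)·10 = p·1 + (1−p)·11 ⟹ 10 + 5p = 11 + (-10)p ⟹ p = 1/15.
Country 1 indifferent between Rock and Paper: q·1 + (1−q)·15 = q·14 + (1−q)·12 ⟹ 15 + (-14)q = 12 + 2q ⟹ q = 3/16.

p = 1/15, q = 3/16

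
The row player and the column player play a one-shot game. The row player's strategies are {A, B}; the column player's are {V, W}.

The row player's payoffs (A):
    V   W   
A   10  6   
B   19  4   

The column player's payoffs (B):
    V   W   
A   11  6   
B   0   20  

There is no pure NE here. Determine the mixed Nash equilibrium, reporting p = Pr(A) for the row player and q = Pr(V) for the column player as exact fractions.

In a mixed NE each player is indifferent between their pure strategies, so the opponent's mix sets the indifference.
The column player indifferent between V and W: p·11 + (1−p)·0 = p·6 + (1−p)·20 ⟹ 0 + 11p = 20 + (-14)p ⟹ p = 4/5.
The row player indifferent between A and B: q·10 + (1−q)·6 = q·19 + (1−q)·4 ⟹ 6 + 4q = 4 + 15q ⟹ q = 2/11.

p = 4/5, q = 2/11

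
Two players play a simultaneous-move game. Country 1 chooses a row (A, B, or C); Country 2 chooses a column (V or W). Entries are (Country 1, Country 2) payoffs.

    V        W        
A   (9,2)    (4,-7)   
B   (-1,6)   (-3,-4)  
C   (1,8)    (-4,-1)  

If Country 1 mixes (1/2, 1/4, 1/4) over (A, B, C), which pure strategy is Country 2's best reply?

Country 2's best reply maximizes expected payoff against the mix.
V: (1/2)·2 + (1/4)·6 + (1/4)·8 = 9/2
W: (1/2)·(-7) + (1/4)·(-4) + (1/4)·(-1) = -19/4
Highest expected payoff is 9/2, from V.

V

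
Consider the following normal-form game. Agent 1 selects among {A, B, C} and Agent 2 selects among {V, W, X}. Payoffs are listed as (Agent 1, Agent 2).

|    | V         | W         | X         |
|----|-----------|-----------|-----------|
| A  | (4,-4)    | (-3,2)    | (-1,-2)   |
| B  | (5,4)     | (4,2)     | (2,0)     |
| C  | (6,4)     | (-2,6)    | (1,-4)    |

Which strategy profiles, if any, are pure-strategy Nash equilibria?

Find each player's best response to every opponent strategy; NE are the intersections.
Agent 1's best responses — vs V: C (payoff 6); vs W: B (payoff 4); vs X: B (payoff 2).
Agent 2's best responses — vs A: W (payoff 2); vs B: V (payoff 4); vs C: W (payoff 6).
No cell has both players best-responding. For instance, Agent 1's best reply to W is B, but against B Agent 2 prefers V over W.

None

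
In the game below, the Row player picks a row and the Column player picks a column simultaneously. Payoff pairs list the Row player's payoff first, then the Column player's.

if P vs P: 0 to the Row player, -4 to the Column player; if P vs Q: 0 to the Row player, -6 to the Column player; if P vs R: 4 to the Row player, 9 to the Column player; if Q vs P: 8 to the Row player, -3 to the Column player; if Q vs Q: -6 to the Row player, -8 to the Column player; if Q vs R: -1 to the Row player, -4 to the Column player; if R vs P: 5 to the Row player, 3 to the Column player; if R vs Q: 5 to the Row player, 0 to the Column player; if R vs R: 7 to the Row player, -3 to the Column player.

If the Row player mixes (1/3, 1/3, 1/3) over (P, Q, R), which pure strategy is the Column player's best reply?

R

The Column player's best reply maximizes expected payoff against the mix.
P: (1/3)·(-4) + (1/3)·(-3) + (1/3)·3 = -4/3
Q: (1/3)·(-6) + (1/3)·(-8) + (1/3)·0 = -14/3
R: (1/3)·9 + (1/3)·(-4) + (1/3)·(-3) = 2/3
Highest expected payoff is 2/3, from R.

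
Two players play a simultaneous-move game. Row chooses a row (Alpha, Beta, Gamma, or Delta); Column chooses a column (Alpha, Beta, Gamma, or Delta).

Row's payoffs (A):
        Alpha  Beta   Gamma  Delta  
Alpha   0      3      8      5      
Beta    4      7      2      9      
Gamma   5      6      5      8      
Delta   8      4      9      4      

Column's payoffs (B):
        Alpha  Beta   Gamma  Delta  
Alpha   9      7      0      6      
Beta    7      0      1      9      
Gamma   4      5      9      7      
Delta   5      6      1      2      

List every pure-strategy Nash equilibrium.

(Beta, Delta)

Find each player's best response to every opponent strategy; NE are the intersections.
Row's best responses — vs Alpha: Delta (payoff 8); vs Beta: Beta (payoff 7); vs Gamma: Delta (payoff 9); vs Delta: Beta (payoff 9).
Column's best responses — vs Alpha: Alpha (payoff 9); vs Beta: Delta (payoff 9); vs Gamma: Gamma (payoff 9); vs Delta: Beta (payoff 6).
The only mutual best response is (Beta, Delta); neither player gains by switching there.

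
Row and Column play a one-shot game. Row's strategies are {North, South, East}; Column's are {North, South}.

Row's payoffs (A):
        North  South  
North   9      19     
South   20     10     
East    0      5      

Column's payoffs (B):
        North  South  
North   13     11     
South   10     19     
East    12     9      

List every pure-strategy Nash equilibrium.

A profile is a Nash equilibrium when each player is best-responding to the other.
Row's best responses — vs North: South (payoff 20); vs South: North (payoff 19).
Column's best responses — vs North: North (payoff 13); vs South: South (payoff 19); vs East: North (payoff 12).
No cell has both players best-responding. For instance, Row's best reply to North is South, but against South Column prefers South over North.

There is no pure-strategy Nash equilibrium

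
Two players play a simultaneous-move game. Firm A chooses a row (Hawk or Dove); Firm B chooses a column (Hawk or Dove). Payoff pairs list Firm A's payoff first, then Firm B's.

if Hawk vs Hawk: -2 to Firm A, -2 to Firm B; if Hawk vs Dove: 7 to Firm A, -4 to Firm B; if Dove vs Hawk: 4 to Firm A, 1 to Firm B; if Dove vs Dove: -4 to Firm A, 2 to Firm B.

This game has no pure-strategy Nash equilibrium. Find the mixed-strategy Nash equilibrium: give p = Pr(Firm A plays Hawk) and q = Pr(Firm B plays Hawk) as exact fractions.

In a mixed NE each player is indifferent between their pure strategies, so the opponent's mix sets the indifference.
Firm B indifferent between Hawk and Dove: p·(-2) + (1−p)·1 = p·(-4) + (1−p)·2 ⟹ 1 + (-3)p = 2 + (-6)p ⟹ p = 1/3.
Firm A indifferent between Hawk and Dove: q·(-2) + (1−q)·7 = q·4 + (1−q)·(-4) ⟹ 7 + (-9)q = (-4) + 8q ⟹ q = 11/17.

p = 1/3, q = 11/17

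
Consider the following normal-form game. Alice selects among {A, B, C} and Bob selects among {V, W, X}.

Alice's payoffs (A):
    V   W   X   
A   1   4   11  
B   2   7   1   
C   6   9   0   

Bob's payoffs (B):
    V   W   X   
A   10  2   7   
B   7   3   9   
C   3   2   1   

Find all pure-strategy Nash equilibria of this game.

Check mutual best responses: a cell is a NE iff neither player can gain by unilaterally deviating.
Alice's best responses — vs V: C (payoff 6); vs W: C (payoff 9); vs X: A (payoff 11).
Bob's best responses — vs A: V (payoff 10); vs B: X (payoff 9); vs C: V (payoff 3).
The only mutual best response is (C, V); neither player gains by switching there.

(C, V)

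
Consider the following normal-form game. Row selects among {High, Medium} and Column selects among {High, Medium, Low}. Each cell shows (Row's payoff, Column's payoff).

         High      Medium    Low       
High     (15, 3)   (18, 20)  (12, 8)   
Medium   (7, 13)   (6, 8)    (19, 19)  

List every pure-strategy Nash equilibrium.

(High, Medium) and (Medium, Low)

Check mutual best responses: a cell is a NE iff neither player can gain by unilaterally deviating.
Row's best responses — vs High: High (payoff 15); vs Medium: High (payoff 18); vs Low: Medium (payoff 19).
Column's best responses — vs High: Medium (payoff 20); vs Medium: Low (payoff 19).
Mutual best responses occur at (High, Medium) and (Medium, Low); at each, neither player gains by switching.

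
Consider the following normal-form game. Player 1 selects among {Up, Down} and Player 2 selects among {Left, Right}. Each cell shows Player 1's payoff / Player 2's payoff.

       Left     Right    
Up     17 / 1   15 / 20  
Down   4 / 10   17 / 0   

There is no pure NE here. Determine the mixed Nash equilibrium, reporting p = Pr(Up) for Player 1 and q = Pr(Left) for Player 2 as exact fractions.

p = 10/29, q = 2/15

Each player's mixing probability is pinned down by making the *other* player indifferent.
Player 2 indifferent between Left and Right: p·1 + (1−p)·10 = p·20 + (1−p)·0 ⟹ 10 + (-9)p = 0 + 20p ⟹ p = 10/29.
Player 1 indifferent between Up and Down: q·17 + (1−q)·15 = q·4 + (1−q)·17 ⟹ 15 + 2q = 17 + (-13)q ⟹ q = 2/15.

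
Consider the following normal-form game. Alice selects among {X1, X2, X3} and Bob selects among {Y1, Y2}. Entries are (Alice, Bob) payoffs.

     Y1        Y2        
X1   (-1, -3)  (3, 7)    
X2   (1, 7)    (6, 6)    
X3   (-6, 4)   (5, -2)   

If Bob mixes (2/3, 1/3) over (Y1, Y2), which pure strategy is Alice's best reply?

X2

Compute Alice's expected payoff from each pure strategy against the given mix.
X1: (2/3)·(-1) + (1/3)·3 = 1/3
X2: (2/3)·1 + (1/3)·6 = 8/3
X3: (2/3)·(-6) + (1/3)·5 = -7/3
Highest expected payoff is 8/3, from X2.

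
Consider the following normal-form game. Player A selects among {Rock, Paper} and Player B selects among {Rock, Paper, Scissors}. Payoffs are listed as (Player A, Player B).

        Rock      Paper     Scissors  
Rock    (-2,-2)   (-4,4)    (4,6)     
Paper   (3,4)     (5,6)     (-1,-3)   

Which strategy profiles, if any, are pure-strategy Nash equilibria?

A profile is a Nash equilibrium when each player is best-responding to the other.
Player A's best responses — vs Rock: Paper (payoff 3); vs Paper: Paper (payoff 5); vs Scissors: Rock (payoff 4).
Player B's best responses — vs Rock: Scissors (payoff 6); vs Paper: Paper (payoff 6).
Mutual best responses occur at (Rock, Scissors) and (Paper, Paper); at each, neither player gains by switching.

(Rock, Scissors) and (Paper, Paper)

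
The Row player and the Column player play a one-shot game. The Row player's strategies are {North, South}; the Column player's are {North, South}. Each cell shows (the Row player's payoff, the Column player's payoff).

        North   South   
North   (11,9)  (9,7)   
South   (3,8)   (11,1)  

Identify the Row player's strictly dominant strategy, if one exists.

Check whether one of the Row player's strategies beats all alternatives regardless of what the opponent does.
North is not dominant: against South, South gives 11 > 9.
South is not dominant: against North, North gives 11 > 3.
No single strategy is best against every opponent action.

No strictly dominant strategy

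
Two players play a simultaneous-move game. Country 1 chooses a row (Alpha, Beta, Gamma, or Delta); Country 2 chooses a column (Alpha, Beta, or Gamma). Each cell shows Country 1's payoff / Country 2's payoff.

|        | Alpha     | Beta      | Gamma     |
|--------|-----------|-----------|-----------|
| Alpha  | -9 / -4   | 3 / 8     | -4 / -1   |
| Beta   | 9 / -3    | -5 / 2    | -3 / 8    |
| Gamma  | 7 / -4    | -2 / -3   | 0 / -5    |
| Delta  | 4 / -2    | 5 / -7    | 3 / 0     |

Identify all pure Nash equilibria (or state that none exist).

A profile is a Nash equilibrium when each player is best-responding to the other.
Country 1's best responses — vs Alpha: Beta (payoff 9); vs Beta: Delta (payoff 5); vs Gamma: Delta (payoff 3).
Country 2's best responses — vs Alpha: Beta (payoff 8); vs Beta: Gamma (payoff 8); vs Gamma: Beta (payoff -3); vs Delta: Gamma (payoff 0).
The only mutual best response is (Delta, Gamma); neither player gains by switching there.

(Delta, Gamma)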